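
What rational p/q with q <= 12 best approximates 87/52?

Expand x = 87/52 as a continued fraction with the Euclidean algorithm:
  87 = 1*52 + 35, so a_0 = 1.
  52 = 1*35 + 17, so a_1 = 1.
  35 = 2*17 + 1, so a_2 = 2.
  17 = 17*1 + 0, so a_3 = 17.
so x = [1; 1, 2, 17].
Convergents (p_i = a_i*p_{i-1} + p_{i-2}, q_i = a_i*q_{i-1} + q_{i-2} with p_{-2}=0, p_{-1}=1, q_{-2}=1, q_{-1}=0), until the denominator exceeds 12:
  i=0: a_0=1, p_0 = 1*1 + 0 = 1, q_0 = 1*0 + 1 = 1.
  i=1: a_1=1, p_1 = 1*1 + 1 = 2, q_1 = 1*1 + 0 = 1.
  i=2: a_2=2, p_2 = 2*2 + 1 = 5, q_2 = 2*1 + 1 = 3.
  i=3: a_3=17, p_3 = 17*5 + 2 = 87, q_3 = 17*3 + 1 = 52.
q_3 = 52 > 12, so the last convergent with denominator <= 12 is p_2/q_2 = 5/3.
The closest fraction with denominator <= 12 is either p_2/q_2 or the intermediate fraction (k*p_2 + p_1)/(k*q_2 + q_1) with the largest k >= 1 whose denominator stays <= 12; these approach x as k grows, and every other convergent or intermediate fraction in range is farther away.
Largest k: floor((12 - q_1)/q_2) = floor((12 - 1)/3) = 3.
That gives (3*5 + 2)/(3*3 + 1) = 17/10.
Compare the errors: |x - 5/3| = |87*3 - 5*52|/(52*3) = 1/156, and |x - 17/10| = |87*10 - 17*52|/(52*10) = 14/520.
Cross-multiplying, 1*520 = 520 < 2184 = 14*156, so 1/156 is smaller: the convergent 5/3 is closer to x than 17/10.

5/3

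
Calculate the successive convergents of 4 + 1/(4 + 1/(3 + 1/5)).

Using the convergent recurrence p_i = a_i*p_{i-1} + p_{i-2}, q_i = a_i*q_{i-1} + q_{i-2} with p_{-2}=0, p_{-1}=1, q_{-2}=1, q_{-1}=0:
  i=0: a_0=4, p_0 = 4*1 + 0 = 4, q_0 = 4*0 + 1 = 1.
  i=1: a_1=4, p_1 = 4*4 + 1 = 17, q_1 = 4*1 + 0 = 4.
  i=2: a_2=3, p_2 = 3*17 + 4 = 55, q_2 = 3*4 + 1 = 13.
  i=3: a_3=5, p_3 = 5*55 + 17 = 292, q_3 = 5*13 + 4 = 69.

4/1, 17/4, 55/13, 292/69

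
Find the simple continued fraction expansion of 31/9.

[3; 2, 4]

Run the Euclidean algorithm on 31 and 9; the successive quotients are the partial quotients a_0, a_1, ... (each step inverts the fractional part left over by the previous one):
  31 = 3*9 + 4, so a_0 = 3.
  9 = 2*4 + 1, so a_1 = 2.
  4 = 4*1 + 0, so a_2 = 4.
The remainder reaches 0 after 3 divisions, so the expansion has 3 partial quotients, read off in order.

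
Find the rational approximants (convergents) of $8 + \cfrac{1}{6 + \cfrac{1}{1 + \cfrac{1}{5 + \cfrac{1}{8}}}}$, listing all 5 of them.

8/1, 49/6, 57/7, 334/41, 2729/335

Using the convergent recurrence p_i = a_i*p_{i-1} + p_{i-2}, q_i = a_i*q_{i-1} + q_{i-2} with p_{-2}=0, p_{-1}=1, q_{-2}=1, q_{-1}=0:
  i=0: a_0=8, p_0 = 8*1 + 0 = 8, q_0 = 8*0 + 1 = 1.
  i=1: a_1=6, p_1 = 6*8 + 1 = 49, q_1 = 6*1 + 0 = 6.
  i=2: a_2=1, p_2 = 1*49 + 8 = 57, q_2 = 1*6 + 1 = 7.
  i=3: a_3=5, p_3 = 5*57 + 49 = 334, q_3 = 5*7 + 6 = 41.
  i=4: a_4=8, p_4 = 8*334 + 57 = 2729, q_4 = 8*41 + 7 = 335.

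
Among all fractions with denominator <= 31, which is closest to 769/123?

Expand x = 769/123 as a continued fraction with the Euclidean algorithm:
  769 = 6*123 + 31, so a_0 = 6.
  123 = 3*31 + 30, so a_1 = 3.
  31 = 1*30 + 1, so a_2 = 1.
  30 = 30*1 + 0, so a_3 = 30.
so x = [6; 3, 1, 30].
Convergents (p_i = a_i*p_{i-1} + p_{i-2}, q_i = a_i*q_{i-1} + q_{i-2} with p_{-2}=0, p_{-1}=1, q_{-2}=1, q_{-1}=0), until the denominator exceeds 31:
  i=0: a_0=6, p_0 = 6*1 + 0 = 6, q_0 = 6*0 + 1 = 1.
  i=1: a_1=3, p_1 = 3*6 + 1 = 19, q_1 = 3*1 + 0 = 3.
  i=2: a_2=1, p_2 = 1*19 + 6 = 25, q_2 = 1*3 + 1 = 4.
  i=3: a_3=30, p_3 = 30*25 + 19 = 769, q_3 = 30*4 + 3 = 123.
q_3 = 123 > 31, so the last convergent with denominator <= 31 is p_2/q_2 = 25/4.
The closest fraction with denominator <= 31 is either p_2/q_2 or the intermediate fraction (k*p_2 + p_1)/(k*q_2 + q_1) with the largest k >= 1 whose denominator stays <= 31; these approach x as k grows, and every other convergent or intermediate fraction in range is farther away.
Largest k: floor((31 - q_1)/q_2) = floor((31 - 3)/4) = 7.
That gives (7*25 + 19)/(7*4 + 3) = 194/31.
Compare the errors: |x - 25/4| = |769*4 - 25*123|/(123*4) = 1/492, and |x - 194/31| = |769*31 - 194*123|/(123*31) = 23/3813.
Cross-multiplying, 1*3813 = 3813 < 11316 = 23*492, so 1/492 is smaller: the convergent 25/4 is closer to x than 194/31.

25/4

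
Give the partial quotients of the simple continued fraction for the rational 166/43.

Run the Euclidean algorithm on 166 and 43; the successive quotients are the partial quotients a_0, a_1, ... (each step inverts the fractional part left over by the previous one):
  166 = 3*43 + 37, so a_0 = 3.
  43 = 1*37 + 6, so a_1 = 1.
  37 = 6*6 + 1, so a_2 = 6.
  6 = 6*1 + 0, so a_3 = 6.
The remainder reaches 0 after 4 divisions, so the expansion has 4 partial quotients, read off in order.

[3; 1, 6, 6]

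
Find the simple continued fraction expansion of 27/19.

[1; 2, 2, 1, 2]

Run the Euclidean algorithm on 27 and 19; the successive quotients are the partial quotients a_0, a_1, ... (each step inverts the fractional part left over by the previous one):
  27 = 1*19 + 8, so a_0 = 1.
  19 = 2*8 + 3, so a_1 = 2.
  8 = 2*3 + 2, so a_2 = 2.
  3 = 1*2 + 1, so a_3 = 1.
  2 = 2*1 + 0, so a_4 = 2.
The remainder reaches 0 after 5 divisions, so the expansion has 5 partial quotients, read off in order.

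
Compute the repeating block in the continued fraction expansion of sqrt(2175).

Write x_i = (sqrt(2175) + m_i)/d_i with (m_0, d_0) = (0, 1). a_0 = floor(sqrt(2175)) = 46, since 46^2 = 2116 <= 2175 < 2209 = 47^2.
Iterate m_{i+1} = d_i*a_i - m_i, d_{i+1} = (2175 - m_{i+1}^2)/d_i, a_{i+1} = floor((a_0 + m_{i+1})/d_{i+1}):
  m_1 = 1*46 - 0 = 46, d_1 = (2175 - 46^2)/1 = 59/1 = 59, a_1 = floor((46 + 46)/59) = 1.
  m_2 = 59*1 - 46 = 13, d_2 = (2175 - 13^2)/59 = 2006/59 = 34, a_2 = floor((46 + 13)/34) = 1.
  m_3 = 34*1 - 13 = 21, d_3 = (2175 - 21^2)/34 = 1734/34 = 51, a_3 = floor((46 + 21)/51) = 1.
  m_4 = 51*1 - 21 = 30, d_4 = (2175 - 30^2)/51 = 1275/51 = 25, a_4 = floor((46 + 30)/25) = 3.
  m_5 = 25*3 - 30 = 45, d_5 = (2175 - 45^2)/25 = 150/25 = 6, a_5 = floor((46 + 45)/6) = 15.
  m_6 = 6*15 - 45 = 45, d_6 = (2175 - 45^2)/6 = 150/6 = 25, a_6 = floor((46 + 45)/25) = 3.
  m_7 = 25*3 - 45 = 30, d_7 = (2175 - 30^2)/25 = 1275/25 = 51, a_7 = floor((46 + 30)/51) = 1.
  m_8 = 51*1 - 30 = 21, d_8 = (2175 - 21^2)/51 = 1734/51 = 34, a_8 = floor((46 + 21)/34) = 1.
  m_9 = 34*1 - 21 = 13, d_9 = (2175 - 13^2)/34 = 2006/34 = 59, a_9 = floor((46 + 13)/59) = 1.
  m_10 = 59*1 - 13 = 46, d_10 = (2175 - 46^2)/59 = 59/59 = 1, a_10 = floor((46 + 46)/1) = 92.
  m_11 = 1*92 - 46 = 46, d_11 = (2175 - 46^2)/1 = 59/1 = 59: (m_11, d_11) = (m_1, d_1) = (46, 59), so from here the quotients repeat a_1, ..., a_10; the period length is 10.
Hence the expansion of sqrt(2175) is a_0 = 46 followed by the repeating block 1, 1, 1, 3, 15, 3, 1, 1, 1, 92 (period 10).

[46; (1, 1, 1, 3, 15, 3, 1, 1, 1, 92)]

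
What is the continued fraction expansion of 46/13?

Run the Euclidean algorithm on 46 and 13; the successive quotients are the partial quotients a_0, a_1, ... (each step inverts the fractional part left over by the previous one):
  46 = 3*13 + 7, so a_0 = 3.
  13 = 1*7 + 6, so a_1 = 1.
  7 = 1*6 + 1, so a_2 = 1.
  6 = 6*1 + 0, so a_3 = 6.
The remainder reaches 0 after 4 divisions, so the expansion has 4 partial quotients, read off in order.

[3; 1, 1, 6]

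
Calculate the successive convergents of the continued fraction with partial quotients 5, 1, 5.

Using the convergent recurrence p_i = a_i*p_{i-1} + p_{i-2}, q_i = a_i*q_{i-1} + q_{i-2} with p_{-2}=0, p_{-1}=1, q_{-2}=1, q_{-1}=0:
  i=0: a_0=5, p_0 = 5*1 + 0 = 5, q_0 = 5*0 + 1 = 1.
  i=1: a_1=1, p_1 = 1*5 + 1 = 6, q_1 = 1*1 + 0 = 1.
  i=2: a_2=5, p_2 = 5*6 + 5 = 35, q_2 = 5*1 + 1 = 6.

5/1, 6/1, 35/6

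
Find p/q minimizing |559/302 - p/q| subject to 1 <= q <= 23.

Expand x = 559/302 as a continued fraction with the Euclidean algorithm:
  559 = 1*302 + 257, so a_0 = 1.
  302 = 1*257 + 45, so a_1 = 1.
  257 = 5*45 + 32, so a_2 = 5.
  45 = 1*32 + 13, so a_3 = 1.
  32 = 2*13 + 6, so a_4 = 2.
  13 = 2*6 + 1, so a_5 = 2.
  6 = 6*1 + 0, so a_6 = 6.
so x = [1; 1, 5, 1, 2, 2, 6].
Convergents (p_i = a_i*p_{i-1} + p_{i-2}, q_i = a_i*q_{i-1} + q_{i-2} with p_{-2}=0, p_{-1}=1, q_{-2}=1, q_{-1}=0), until the denominator exceeds 23:
  i=0: a_0=1, p_0 = 1*1 + 0 = 1, q_0 = 1*0 + 1 = 1.
  i=1: a_1=1, p_1 = 1*1 + 1 = 2, q_1 = 1*1 + 0 = 1.
  i=2: a_2=5, p_2 = 5*2 + 1 = 11, q_2 = 5*1 + 1 = 6.
  i=3: a_3=1, p_3 = 1*11 + 2 = 13, q_3 = 1*6 + 1 = 7.
  i=4: a_4=2, p_4 = 2*13 + 11 = 37, q_4 = 2*7 + 6 = 20.
  i=5: a_5=2, p_5 = 2*37 + 13 = 87, q_5 = 2*20 + 7 = 47.
q_5 = 47 > 23, so the last convergent with denominator <= 23 is p_4/q_4 = 37/20.
The closest fraction with denominator <= 23 is either p_4/q_4 or the intermediate fraction (k*p_4 + p_3)/(k*q_4 + q_3) with the largest k >= 1 whose denominator stays <= 23; these approach x as k grows, and every other convergent or intermediate fraction in range is farther away.
Largest k: floor((23 - q_3)/q_4) = floor((23 - 7)/20) = 0.
Since k = 0, no intermediate fraction beyond p_4/q_4 has denominator <= 23, so the convergent 37/20 is the closest (its error is |559*20 - 37*302|/(302*20) = 6/6040).

37/20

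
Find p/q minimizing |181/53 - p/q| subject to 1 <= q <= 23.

Expand x = 181/53 as a continued fraction with the Euclidean algorithm:
  181 = 3*53 + 22, so a_0 = 3.
  53 = 2*22 + 9, so a_1 = 2.
  22 = 2*9 + 4, so a_2 = 2.
  9 = 2*4 + 1, so a_3 = 2.
  4 = 4*1 + 0, so a_4 = 4.
so x = [3; 2, 2, 2, 4].
Convergents (p_i = a_i*p_{i-1} + p_{i-2}, q_i = a_i*q_{i-1} + q_{i-2} with p_{-2}=0, p_{-1}=1, q_{-2}=1, q_{-1}=0), until the denominator exceeds 23:
  i=0: a_0=3, p_0 = 3*1 + 0 = 3, q_0 = 3*0 + 1 = 1.
  i=1: a_1=2, p_1 = 2*3 + 1 = 7, q_1 = 2*1 + 0 = 2.
  i=2: a_2=2, p_2 = 2*7 + 3 = 17, q_2 = 2*2 + 1 = 5.
  i=3: a_3=2, p_3 = 2*17 + 7 = 41, q_3 = 2*5 + 2 = 12.
  i=4: a_4=4, p_4 = 4*41 + 17 = 181, q_4 = 4*12 + 5 = 53.
q_4 = 53 > 23, so the last convergent with denominator <= 23 is p_3/q_3 = 41/12.
The closest fraction with denominator <= 23 is either p_3/q_3 or the intermediate fraction (k*p_3 + p_2)/(k*q_3 + q_2) with the largest k >= 1 whose denominator stays <= 23; these approach x as k grows, and every other convergent or intermediate fraction in range is farther away.
Largest k: floor((23 - q_2)/q_3) = floor((23 - 5)/12) = 1.
That gives (1*41 + 17)/(1*12 + 5) = 58/17.
Compare the errors: |x - 41/12| = |181*12 - 41*53|/(53*12) = 1/636, and |x - 58/17| = |181*17 - 58*53|/(53*17) = 3/901.
Cross-multiplying, 1*901 = 901 < 1908 = 3*636, so 1/636 is smaller: the convergent 41/12 is closer to x than 58/17.

41/12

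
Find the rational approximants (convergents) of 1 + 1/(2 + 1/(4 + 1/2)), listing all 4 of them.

1/1, 3/2, 13/9, 29/20

Using the convergent recurrence p_i = a_i*p_{i-1} + p_{i-2}, q_i = a_i*q_{i-1} + q_{i-2} with p_{-2}=0, p_{-1}=1, q_{-2}=1, q_{-1}=0:
  i=0: a_0=1, p_0 = 1*1 + 0 = 1, q_0 = 1*0 + 1 = 1.
  i=1: a_1=2, p_1 = 2*1 + 1 = 3, q_1 = 2*1 + 0 = 2.
  i=2: a_2=4, p_2 = 4*3 + 1 = 13, q_2 = 4*2 + 1 = 9.
  i=3: a_3=2, p_3 = 2*13 + 3 = 29, q_3 = 2*9 + 2 = 20.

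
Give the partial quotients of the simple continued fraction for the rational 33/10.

[3; 3, 3]

Run the Euclidean algorithm on 33 and 10; the successive quotients are the partial quotients a_0, a_1, ... (each step inverts the fractional part left over by the previous one):
  33 = 3*10 + 3, so a_0 = 3.
  10 = 3*3 + 1, so a_1 = 3.
  3 = 3*1 + 0, so a_2 = 3.
The remainder reaches 0 after 3 divisions, so the expansion has 3 partial quotients, read off in order.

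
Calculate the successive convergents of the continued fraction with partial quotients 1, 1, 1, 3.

Using the convergent recurrence p_i = a_i*p_{i-1} + p_{i-2}, q_i = a_i*q_{i-1} + q_{i-2} with p_{-2}=0, p_{-1}=1, q_{-2}=1, q_{-1}=0:
  i=0: a_0=1, p_0 = 1*1 + 0 = 1, q_0 = 1*0 + 1 = 1.
  i=1: a_1=1, p_1 = 1*1 + 1 = 2, q_1 = 1*1 + 0 = 1.
  i=2: a_2=1, p_2 = 1*2 + 1 = 3, q_2 = 1*1 + 1 = 2.
  i=3: a_3=3, p_3 = 3*3 + 2 = 11, q_3 = 3*2 + 1 = 7.

1/1, 2/1, 3/2, 11/7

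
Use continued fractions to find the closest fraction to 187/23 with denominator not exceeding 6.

Expand x = 187/23 as a continued fraction with the Euclidean algorithm:
  187 = 8*23 + 3, so a_0 = 8.
  23 = 7*3 + 2, so a_1 = 7.
  3 = 1*2 + 1, so a_2 = 1.
  2 = 2*1 + 0, so a_3 = 2.
so x = [8; 7, 1, 2].
Convergents (p_i = a_i*p_{i-1} + p_{i-2}, q_i = a_i*q_{i-1} + q_{i-2} with p_{-2}=0, p_{-1}=1, q_{-2}=1, q_{-1}=0), until the denominator exceeds 6:
  i=0: a_0=8, p_0 = 8*1 + 0 = 8, q_0 = 8*0 + 1 = 1.
  i=1: a_1=7, p_1 = 7*8 + 1 = 57, q_1 = 7*1 + 0 = 7.
q_1 = 7 > 6, so the last convergent with denominator <= 6 is p_0/q_0 = 8/1.
The closest fraction with denominator <= 6 is either p_0/q_0 or the intermediate fraction (k*p_0 + p_{-1})/(k*q_0 + q_{-1}) with the largest k >= 1 whose denominator stays <= 6; these approach x as k grows, and every other convergent or intermediate fraction in range is farther away.
Largest k: floor((6 - q_{-1})/q_0) = floor((6 - 0)/1) = 6 (using the seeds p_{-1} = 1, q_{-1} = 0).
That gives (6*8 + 1)/(6*1 + 0) = 49/6.
Compare the errors: |x - 8/1| = |187*1 - 8*23|/(23*1) = 3/23, and |x - 49/6| = |187*6 - 49*23|/(23*6) = 5/138.
Cross-multiplying, 5*23 = 115 < 414 = 3*138, so 5/138 is smaller: the intermediate fraction 49/6 is closer to x than 8/1.

49/6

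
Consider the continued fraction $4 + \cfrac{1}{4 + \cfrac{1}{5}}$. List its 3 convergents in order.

Using the convergent recurrence p_i = a_i*p_{i-1} + p_{i-2}, q_i = a_i*q_{i-1} + q_{i-2} with p_{-2}=0, p_{-1}=1, q_{-2}=1, q_{-1}=0:
  i=0: a_0=4, p_0 = 4*1 + 0 = 4, q_0 = 4*0 + 1 = 1.
  i=1: a_1=4, p_1 = 4*4 + 1 = 17, q_1 = 4*1 + 0 = 4.
  i=2: a_2=5, p_2 = 5*17 + 4 = 89, q_2 = 5*4 + 1 = 21.

4/1, 17/4, 89/21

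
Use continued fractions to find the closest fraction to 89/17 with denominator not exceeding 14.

Expand x = 89/17 as a continued fraction with the Euclidean algorithm:
  89 = 5*17 + 4, so a_0 = 5.
  17 = 4*4 + 1, so a_1 = 4.
  4 = 4*1 + 0, so a_2 = 4.
so x = [5; 4, 4].
Convergents (p_i = a_i*p_{i-1} + p_{i-2}, q_i = a_i*q_{i-1} + q_{i-2} with p_{-2}=0, p_{-1}=1, q_{-2}=1, q_{-1}=0), until the denominator exceeds 14:
  i=0: a_0=5, p_0 = 5*1 + 0 = 5, q_0 = 5*0 + 1 = 1.
  i=1: a_1=4, p_1 = 4*5 + 1 = 21, q_1 = 4*1 + 0 = 4.
  i=2: a_2=4, p_2 = 4*21 + 5 = 89, q_2 = 4*4 + 1 = 17.
q_2 = 17 > 14, so the last convergent with denominator <= 14 is p_1/q_1 = 21/4.
The closest fraction with denominator <= 14 is either p_1/q_1 or the intermediate fraction (k*p_1 + p_0)/(k*q_1 + q_0) with the largest k >= 1 whose denominator stays <= 14; these approach x as k grows, and every other convergent or intermediate fraction in range is farther away.
Largest k: floor((14 - q_0)/q_1) = floor((14 - 1)/4) = 3.
That gives (3*21 + 5)/(3*4 + 1) = 68/13.
Compare the errors: |x - 21/4| = |89*4 - 21*17|/(17*4) = 1/68, and |x - 68/13| = |89*13 - 68*17|/(17*13) = 1/221.
Cross-multiplying, 1*68 = 68 < 221 = 1*221, so 1/221 is smaller: the intermediate fraction 68/13 is closer to x than 21/4.

68/13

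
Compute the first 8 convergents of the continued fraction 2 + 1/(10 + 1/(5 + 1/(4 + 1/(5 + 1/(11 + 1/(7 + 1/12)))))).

Using the convergent recurrence p_i = a_i*p_{i-1} + p_{i-2}, q_i = a_i*q_{i-1} + q_{i-2} with p_{-2}=0, p_{-1}=1, q_{-2}=1, q_{-1}=0:
  i=0: a_0=2, p_0 = 2*1 + 0 = 2, q_0 = 2*0 + 1 = 1.
  i=1: a_1=10, p_1 = 10*2 + 1 = 21, q_1 = 10*1 + 0 = 10.
  i=2: a_2=5, p_2 = 5*21 + 2 = 107, q_2 = 5*10 + 1 = 51.
  i=3: a_3=4, p_3 = 4*107 + 21 = 449, q_3 = 4*51 + 10 = 214.
  i=4: a_4=5, p_4 = 5*449 + 107 = 2352, q_4 = 5*214 + 51 = 1121.
  i=5: a_5=11, p_5 = 11*2352 + 449 = 26321, q_5 = 11*1121 + 214 = 12545.
  i=6: a_6=7, p_6 = 7*26321 + 2352 = 186599, q_6 = 7*12545 + 1121 = 88936.
  i=7: a_7=12, p_7 = 12*186599 + 26321 = 2265509, q_7 = 12*88936 + 12545 = 1079777.

2/1, 21/10, 107/51, 449/214, 2352/1121, 26321/12545, 186599/88936, 2265509/1079777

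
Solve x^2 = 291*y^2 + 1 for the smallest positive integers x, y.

(x, y) = (290, 17)

First expand sqrt(291) as a continued fraction. With x_i = (sqrt(291) + m_i)/d_i and (m_0, d_0) = (0, 1): a_0 = floor(sqrt(291)) = 17, since 17^2 = 289 <= 291 < 324 = 18^2.
Iterate m_{i+1} = d_i*a_i - m_i, d_{i+1} = (291 - m_{i+1}^2)/d_i, a_{i+1} = floor((a_0 + m_{i+1})/d_{i+1}):
  m_1 = 1*17 - 0 = 17, d_1 = (291 - 17^2)/1 = 2/1 = 2, a_1 = floor((17 + 17)/2) = 17.
  m_2 = 2*17 - 17 = 17, d_2 = (291 - 17^2)/2 = 2/2 = 1, a_2 = floor((17 + 17)/1) = 34.
  m_3 = 1*34 - 17 = 17, d_3 = (291 - 17^2)/1 = 2/1 = 2: (m_3, d_3) = (m_1, d_1) = (17, 2), so from here the quotients repeat a_1, a_2; the period length is 2.
So sqrt(291) = [17; (17, 34)] with period length k = 2.
k is even, so the fundamental solution of x^2 - 291y^2 = 1 is (p_{k-1}, q_{k-1}) = (p_1, q_1); compute convergents through index 1.
Convergents (p_i = a_i*p_{i-1} + p_{i-2}, q_i = a_i*q_{i-1} + q_{i-2} with p_{-2}=0, p_{-1}=1, q_{-2}=1, q_{-1}=0):
  i=0: a_0=17, p_0 = 17*1 + 0 = 17, q_0 = 17*0 + 1 = 1.
  i=1: a_1=17, p_1 = 17*17 + 1 = 290, q_1 = 17*1 + 0 = 17.
Check: 290^2 - 291*17^2 = 84100 - 84099 = 1, so (x, y) = (290, 17) solves the equation, and by the theorem it is the least positive solution.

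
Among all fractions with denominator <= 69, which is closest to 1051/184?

337/59

Expand x = 1051/184 as a continued fraction with the Euclidean algorithm:
  1051 = 5*184 + 131, so a_0 = 5.
  184 = 1*131 + 53, so a_1 = 1.
  131 = 2*53 + 25, so a_2 = 2.
  53 = 2*25 + 3, so a_3 = 2.
  25 = 8*3 + 1, so a_4 = 8.
  3 = 3*1 + 0, so a_5 = 3.
so x = [5; 1, 2, 2, 8, 3].
Convergents (p_i = a_i*p_{i-1} + p_{i-2}, q_i = a_i*q_{i-1} + q_{i-2} with p_{-2}=0, p_{-1}=1, q_{-2}=1, q_{-1}=0), until the denominator exceeds 69:
  i=0: a_0=5, p_0 = 5*1 + 0 = 5, q_0 = 5*0 + 1 = 1.
  i=1: a_1=1, p_1 = 1*5 + 1 = 6, q_1 = 1*1 + 0 = 1.
  i=2: a_2=2, p_2 = 2*6 + 5 = 17, q_2 = 2*1 + 1 = 3.
  i=3: a_3=2, p_3 = 2*17 + 6 = 40, q_3 = 2*3 + 1 = 7.
  i=4: a_4=8, p_4 = 8*40 + 17 = 337, q_4 = 8*7 + 3 = 59.
  i=5: a_5=3, p_5 = 3*337 + 40 = 1051, q_5 = 3*59 + 7 = 184.
q_5 = 184 > 69, so the last convergent with denominator <= 69 is p_4/q_4 = 337/59.
The closest fraction with denominator <= 69 is either p_4/q_4 or the intermediate fraction (k*p_4 + p_3)/(k*q_4 + q_3) with the largest k >= 1 whose denominator stays <= 69; these approach x as k grows, and every other convergent or intermediate fraction in range is farther away.
Largest k: floor((69 - q_3)/q_4) = floor((69 - 7)/59) = 1.
That gives (1*337 + 40)/(1*59 + 7) = 377/66.
Compare the errors: |x - 337/59| = |1051*59 - 337*184|/(184*59) = 1/10856, and |x - 377/66| = |1051*66 - 377*184|/(184*66) = 2/12144.
Cross-multiplying, 1*12144 = 12144 < 21712 = 2*10856, so 1/10856 is smaller: the convergent 337/59 is closer to x than 377/66.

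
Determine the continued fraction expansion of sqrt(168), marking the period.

Write x_i = (sqrt(168) + m_i)/d_i with (m_0, d_0) = (0, 1). a_0 = floor(sqrt(168)) = 12, since 12^2 = 144 <= 168 < 169 = 13^2.
Iterate m_{i+1} = d_i*a_i - m_i, d_{i+1} = (168 - m_{i+1}^2)/d_i, a_{i+1} = floor((a_0 + m_{i+1})/d_{i+1}):
  m_1 = 1*12 - 0 = 12, d_1 = (168 - 12^2)/1 = 24/1 = 24, a_1 = floor((12 + 12)/24) = 1.
  m_2 = 24*1 - 12 = 12, d_2 = (168 - 12^2)/24 = 24/24 = 1, a_2 = floor((12 + 12)/1) = 24.
  m_3 = 1*24 - 12 = 12, d_3 = (168 - 12^2)/1 = 24/1 = 24: (m_3, d_3) = (m_1, d_1) = (12, 24), so from here the quotients repeat a_1, a_2; the period length is 2.
Hence the expansion of sqrt(168) is a_0 = 12 followed by the repeating block 1, 24 (period 2).

[12; (1, 24)]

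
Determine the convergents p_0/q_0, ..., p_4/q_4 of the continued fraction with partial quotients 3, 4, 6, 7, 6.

3/1, 13/4, 81/25, 580/179, 3561/1099

Using the convergent recurrence p_i = a_i*p_{i-1} + p_{i-2}, q_i = a_i*q_{i-1} + q_{i-2} with p_{-2}=0, p_{-1}=1, q_{-2}=1, q_{-1}=0:
  i=0: a_0=3, p_0 = 3*1 + 0 = 3, q_0 = 3*0 + 1 = 1.
  i=1: a_1=4, p_1 = 4*3 + 1 = 13, q_1 = 4*1 + 0 = 4.
  i=2: a_2=6, p_2 = 6*13 + 3 = 81, q_2 = 6*4 + 1 = 25.
  i=3: a_3=7, p_3 = 7*81 + 13 = 580, q_3 = 7*25 + 4 = 179.
  i=4: a_4=6, p_4 = 6*580 + 81 = 3561, q_4 = 6*179 + 25 = 1099.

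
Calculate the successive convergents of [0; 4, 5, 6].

Using the convergent recurrence p_i = a_i*p_{i-1} + p_{i-2}, q_i = a_i*q_{i-1} + q_{i-2} with p_{-2}=0, p_{-1}=1, q_{-2}=1, q_{-1}=0:
  i=0: a_0=0, p_0 = 0*1 + 0 = 0, q_0 = 0*0 + 1 = 1.
  i=1: a_1=4, p_1 = 4*0 + 1 = 1, q_1 = 4*1 + 0 = 4.
  i=2: a_2=5, p_2 = 5*1 + 0 = 5, q_2 = 5*4 + 1 = 21.
  i=3: a_3=6, p_3 = 6*5 + 1 = 31, q_3 = 6*21 + 4 = 130.

0/1, 1/4, 5/21, 31/130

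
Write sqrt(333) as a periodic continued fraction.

Write x_i = (sqrt(333) + m_i)/d_i with (m_0, d_0) = (0, 1). a_0 = floor(sqrt(333)) = 18, since 18^2 = 324 <= 333 < 361 = 19^2.
Iterate m_{i+1} = d_i*a_i - m_i, d_{i+1} = (333 - m_{i+1}^2)/d_i, a_{i+1} = floor((a_0 + m_{i+1})/d_{i+1}):
  m_1 = 1*18 - 0 = 18, d_1 = (333 - 18^2)/1 = 9/1 = 9, a_1 = floor((18 + 18)/9) = 4.
  m_2 = 9*4 - 18 = 18, d_2 = (333 - 18^2)/9 = 9/9 = 1, a_2 = floor((18 + 18)/1) = 36.
  m_3 = 1*36 - 18 = 18, d_3 = (333 - 18^2)/1 = 9/1 = 9: (m_3, d_3) = (m_1, d_1) = (18, 9), so from here the quotients repeat a_1, a_2; the period length is 2.
Hence the expansion of sqrt(333) is a_0 = 18 followed by the repeating block 4, 36 (period 2).

[18; (4, 36)]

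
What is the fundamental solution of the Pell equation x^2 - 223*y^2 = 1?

First expand sqrt(223) as a continued fraction. With x_i = (sqrt(223) + m_i)/d_i and (m_0, d_0) = (0, 1): a_0 = floor(sqrt(223)) = 14, since 14^2 = 196 <= 223 < 225 = 15^2.
Iterate m_{i+1} = d_i*a_i - m_i, d_{i+1} = (223 - m_{i+1}^2)/d_i, a_{i+1} = floor((a_0 + m_{i+1})/d_{i+1}):
  m_1 = 1*14 - 0 = 14, d_1 = (223 - 14^2)/1 = 27/1 = 27, a_1 = floor((14 + 14)/27) = 1.
  m_2 = 27*1 - 14 = 13, d_2 = (223 - 13^2)/27 = 54/27 = 2, a_2 = floor((14 + 13)/2) = 13.
  m_3 = 2*13 - 13 = 13, d_3 = (223 - 13^2)/2 = 54/2 = 27, a_3 = floor((14 + 13)/27) = 1.
  m_4 = 27*1 - 13 = 14, d_4 = (223 - 14^2)/27 = 27/27 = 1, a_4 = floor((14 + 14)/1) = 28.
  m_5 = 1*28 - 14 = 14, d_5 = (223 - 14^2)/1 = 27/1 = 27: (m_5, d_5) = (m_1, d_1) = (14, 27), so from here the quotients repeat a_1, ..., a_4; the period length is 4.
So sqrt(223) = [14; (1, 13, 1, 28)] with period length k = 4.
k is even, so the fundamental solution of x^2 - 223y^2 = 1 is (p_{k-1}, q_{k-1}) = (p_3, q_3); compute convergents through index 3.
Convergents (p_i = a_i*p_{i-1} + p_{i-2}, q_i = a_i*q_{i-1} + q_{i-2} with p_{-2}=0, p_{-1}=1, q_{-2}=1, q_{-1}=0):
  i=0: a_0=14, p_0 = 14*1 + 0 = 14, q_0 = 14*0 + 1 = 1.
  i=1: a_1=1, p_1 = 1*14 + 1 = 15, q_1 = 1*1 + 0 = 1.
  i=2: a_2=13, p_2 = 13*15 + 14 = 209, q_2 = 13*1 + 1 = 14.
  i=3: a_3=1, p_3 = 1*209 + 15 = 224, q_3 = 1*14 + 1 = 15.
Check: 224^2 - 223*15^2 = 50176 - 50175 = 1, so (x, y) = (224, 15) solves the equation, and by the theorem it is the least positive solution.

(x, y) = (224, 15)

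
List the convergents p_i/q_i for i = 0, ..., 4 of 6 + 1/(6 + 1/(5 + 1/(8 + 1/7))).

6/1, 37/6, 191/31, 1565/254, 11146/1809

Using the convergent recurrence p_i = a_i*p_{i-1} + p_{i-2}, q_i = a_i*q_{i-1} + q_{i-2} with p_{-2}=0, p_{-1}=1, q_{-2}=1, q_{-1}=0:
  i=0: a_0=6, p_0 = 6*1 + 0 = 6, q_0 = 6*0 + 1 = 1.
  i=1: a_1=6, p_1 = 6*6 + 1 = 37, q_1 = 6*1 + 0 = 6.
  i=2: a_2=5, p_2 = 5*37 + 6 = 191, q_2 = 5*6 + 1 = 31.
  i=3: a_3=8, p_3 = 8*191 + 37 = 1565, q_3 = 8*31 + 6 = 254.
  i=4: a_4=7, p_4 = 7*1565 + 191 = 11146, q_4 = 7*254 + 31 = 1809.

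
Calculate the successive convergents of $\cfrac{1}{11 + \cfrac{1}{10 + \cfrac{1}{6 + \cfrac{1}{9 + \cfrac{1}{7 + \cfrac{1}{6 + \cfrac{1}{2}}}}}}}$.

Using the convergent recurrence p_i = a_i*p_{i-1} + p_{i-2}, q_i = a_i*q_{i-1} + q_{i-2} with p_{-2}=0, p_{-1}=1, q_{-2}=1, q_{-1}=0:
  i=0: a_0=0, p_0 = 0*1 + 0 = 0, q_0 = 0*0 + 1 = 1.
  i=1: a_1=11, p_1 = 11*0 + 1 = 1, q_1 = 11*1 + 0 = 11.
  i=2: a_2=10, p_2 = 10*1 + 0 = 10, q_2 = 10*11 + 1 = 111.
  i=3: a_3=6, p_3 = 6*10 + 1 = 61, q_3 = 6*111 + 11 = 677.
  i=4: a_4=9, p_4 = 9*61 + 10 = 559, q_4 = 9*677 + 111 = 6204.
  i=5: a_5=7, p_5 = 7*559 + 61 = 3974, q_5 = 7*6204 + 677 = 44105.
  i=6: a_6=6, p_6 = 6*3974 + 559 = 24403, q_6 = 6*44105 + 6204 = 270834.
  i=7: a_7=2, p_7 = 2*24403 + 3974 = 52780, q_7 = 2*270834 + 44105 = 585773.

0/1, 1/11, 10/111, 61/677, 559/6204, 3974/44105, 24403/270834, 52780/585773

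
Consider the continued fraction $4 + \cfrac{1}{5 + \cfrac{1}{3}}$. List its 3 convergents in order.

4/1, 21/5, 67/16

Using the convergent recurrence p_i = a_i*p_{i-1} + p_{i-2}, q_i = a_i*q_{i-1} + q_{i-2} with p_{-2}=0, p_{-1}=1, q_{-2}=1, q_{-1}=0:
  i=0: a_0=4, p_0 = 4*1 + 0 = 4, q_0 = 4*0 + 1 = 1.
  i=1: a_1=5, p_1 = 5*4 + 1 = 21, q_1 = 5*1 + 0 = 5.
  i=2: a_2=3, p_2 = 3*21 + 4 = 67, q_2 = 3*5 + 1 = 16.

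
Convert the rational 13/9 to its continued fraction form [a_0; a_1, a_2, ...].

[1; 2, 4]

Run the Euclidean algorithm on 13 and 9; the successive quotients are the partial quotients a_0, a_1, ... (each step inverts the fractional part left over by the previous one):
  13 = 1*9 + 4, so a_0 = 1.
  9 = 2*4 + 1, so a_1 = 2.
  4 = 4*1 + 0, so a_2 = 4.
The remainder reaches 0 after 3 divisions, so the expansion has 3 partial quotients, read off in order.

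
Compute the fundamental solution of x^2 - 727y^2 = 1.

First expand sqrt(727) as a continued fraction. With x_i = (sqrt(727) + m_i)/d_i and (m_0, d_0) = (0, 1): a_0 = floor(sqrt(727)) = 26, since 26^2 = 676 <= 727 < 729 = 27^2.
Iterate m_{i+1} = d_i*a_i - m_i, d_{i+1} = (727 - m_{i+1}^2)/d_i, a_{i+1} = floor((a_0 + m_{i+1})/d_{i+1}):
  m_1 = 1*26 - 0 = 26, d_1 = (727 - 26^2)/1 = 51/1 = 51, a_1 = floor((26 + 26)/51) = 1.
  m_2 = 51*1 - 26 = 25, d_2 = (727 - 25^2)/51 = 102/51 = 2, a_2 = floor((26 + 25)/2) = 25.
  m_3 = 2*25 - 25 = 25, d_3 = (727 - 25^2)/2 = 102/2 = 51, a_3 = floor((26 + 25)/51) = 1.
  m_4 = 51*1 - 25 = 26, d_4 = (727 - 26^2)/51 = 51/51 = 1, a_4 = floor((26 + 26)/1) = 52.
  m_5 = 1*52 - 26 = 26, d_5 = (727 - 26^2)/1 = 51/1 = 51: (m_5, d_5) = (m_1, d_1) = (26, 51), so from here the quotients repeat a_1, ..., a_4; the period length is 4.
So sqrt(727) = [26; (1, 25, 1, 52)] with period length k = 4.
k is even, so the fundamental solution of x^2 - 727y^2 = 1 is (p_{k-1}, q_{k-1}) = (p_3, q_3); compute convergents through index 3.
Convergents (p_i = a_i*p_{i-1} + p_{i-2}, q_i = a_i*q_{i-1} + q_{i-2} with p_{-2}=0, p_{-1}=1, q_{-2}=1, q_{-1}=0):
  i=0: a_0=26, p_0 = 26*1 + 0 = 26, q_0 = 26*0 + 1 = 1.
  i=1: a_1=1, p_1 = 1*26 + 1 = 27, q_1 = 1*1 + 0 = 1.
  i=2: a_2=25, p_2 = 25*27 + 26 = 701, q_2 = 25*1 + 1 = 26.
  i=3: a_3=1, p_3 = 1*701 + 27 = 728, q_3 = 1*26 + 1 = 27.
Check: 728^2 - 727*27^2 = 529984 - 529983 = 1, so (x, y) = (728, 27) solves the equation, and by the theorem it is the least positive solution.

(x, y) = (728, 27)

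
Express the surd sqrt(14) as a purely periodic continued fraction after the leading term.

[3; (1, 2, 1, 6)]

Write x_i = (sqrt(14) + m_i)/d_i with (m_0, d_0) = (0, 1). a_0 = floor(sqrt(14)) = 3, since 3^2 = 9 <= 14 < 16 = 4^2.
Iterate m_{i+1} = d_i*a_i - m_i, d_{i+1} = (14 - m_{i+1}^2)/d_i, a_{i+1} = floor((a_0 + m_{i+1})/d_{i+1}):
  m_1 = 1*3 - 0 = 3, d_1 = (14 - 3^2)/1 = 5/1 = 5, a_1 = floor((3 + 3)/5) = 1.
  m_2 = 5*1 - 3 = 2, d_2 = (14 - 2^2)/5 = 10/5 = 2, a_2 = floor((3 + 2)/2) = 2.
  m_3 = 2*2 - 2 = 2, d_3 = (14 - 2^2)/2 = 10/2 = 5, a_3 = floor((3 + 2)/5) = 1.
  m_4 = 5*1 - 2 = 3, d_4 = (14 - 3^2)/5 = 5/5 = 1, a_4 = floor((3 + 3)/1) = 6.
  m_5 = 1*6 - 3 = 3, d_5 = (14 - 3^2)/1 = 5/1 = 5: (m_5, d_5) = (m_1, d_1) = (3, 5), so from here the quotients repeat a_1, ..., a_4; the period length is 4.
Hence the expansion of sqrt(14) is a_0 = 3 followed by the repeating block 1, 2, 1, 6 (period 4).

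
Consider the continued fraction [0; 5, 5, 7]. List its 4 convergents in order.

0/1, 1/5, 5/26, 36/187

Using the convergent recurrence p_i = a_i*p_{i-1} + p_{i-2}, q_i = a_i*q_{i-1} + q_{i-2} with p_{-2}=0, p_{-1}=1, q_{-2}=1, q_{-1}=0:
  i=0: a_0=0, p_0 = 0*1 + 0 = 0, q_0 = 0*0 + 1 = 1.
  i=1: a_1=5, p_1 = 5*0 + 1 = 1, q_1 = 5*1 + 0 = 5.
  i=2: a_2=5, p_2 = 5*1 + 0 = 5, q_2 = 5*5 + 1 = 26.
  i=3: a_3=7, p_3 = 7*5 + 1 = 36, q_3 = 7*26 + 5 = 187.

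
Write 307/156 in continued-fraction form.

Run the Euclidean algorithm on 307 and 156; the successive quotients are the partial quotients a_0, a_1, ... (each step inverts the fractional part left over by the previous one):
  307 = 1*156 + 151, so a_0 = 1.
  156 = 1*151 + 5, so a_1 = 1.
  151 = 30*5 + 1, so a_2 = 30.
  5 = 5*1 + 0, so a_3 = 5.
The remainder reaches 0 after 4 divisions, so the expansion has 4 partial quotients, read off in order.

[1; 1, 30, 5]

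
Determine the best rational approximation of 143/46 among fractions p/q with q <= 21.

28/9

Expand x = 143/46 as a continued fraction with the Euclidean algorithm:
  143 = 3*46 + 5, so a_0 = 3.
  46 = 9*5 + 1, so a_1 = 9.
  5 = 5*1 + 0, so a_2 = 5.
so x = [3; 9, 5].
Convergents (p_i = a_i*p_{i-1} + p_{i-2}, q_i = a_i*q_{i-1} + q_{i-2} with p_{-2}=0, p_{-1}=1, q_{-2}=1, q_{-1}=0), until the denominator exceeds 21:
  i=0: a_0=3, p_0 = 3*1 + 0 = 3, q_0 = 3*0 + 1 = 1.
  i=1: a_1=9, p_1 = 9*3 + 1 = 28, q_1 = 9*1 + 0 = 9.
  i=2: a_2=5, p_2 = 5*28 + 3 = 143, q_2 = 5*9 + 1 = 46.
q_2 = 46 > 21, so the last convergent with denominator <= 21 is p_1/q_1 = 28/9.
The closest fraction with denominator <= 21 is either p_1/q_1 or the intermediate fraction (k*p_1 + p_0)/(k*q_1 + q_0) with the largest k >= 1 whose denominator stays <= 21; these approach x as k grows, and every other convergent or intermediate fraction in range is farther away.
Largest k: floor((21 - q_0)/q_1) = floor((21 - 1)/9) = 2.
That gives (2*28 + 3)/(2*9 + 1) = 59/19.
Compare the errors: |x - 28/9| = |143*9 - 28*46|/(46*9) = 1/414, and |x - 59/19| = |143*19 - 59*46|/(46*19) = 3/874.
Cross-multiplying, 1*874 = 874 < 1242 = 3*414, so 1/414 is smaller: the convergent 28/9 is closer to x than 59/19.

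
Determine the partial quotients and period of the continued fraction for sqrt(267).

Write x_i = (sqrt(267) + m_i)/d_i with (m_0, d_0) = (0, 1). a_0 = floor(sqrt(267)) = 16, since 16^2 = 256 <= 267 < 289 = 17^2.
Iterate m_{i+1} = d_i*a_i - m_i, d_{i+1} = (267 - m_{i+1}^2)/d_i, a_{i+1} = floor((a_0 + m_{i+1})/d_{i+1}):
  m_1 = 1*16 - 0 = 16, d_1 = (267 - 16^2)/1 = 11/1 = 11, a_1 = floor((16 + 16)/11) = 2.
  m_2 = 11*2 - 16 = 6, d_2 = (267 - 6^2)/11 = 231/11 = 21, a_2 = floor((16 + 6)/21) = 1.
  m_3 = 21*1 - 6 = 15, d_3 = (267 - 15^2)/21 = 42/21 = 2, a_3 = floor((16 + 15)/2) = 15.
  m_4 = 2*15 - 15 = 15, d_4 = (267 - 15^2)/2 = 42/2 = 21, a_4 = floor((16 + 15)/21) = 1.
  m_5 = 21*1 - 15 = 6, d_5 = (267 - 6^2)/21 = 231/21 = 11, a_5 = floor((16 + 6)/11) = 2.
  m_6 = 11*2 - 6 = 16, d_6 = (267 - 16^2)/11 = 11/11 = 1, a_6 = floor((16 + 16)/1) = 32.
  m_7 = 1*32 - 16 = 16, d_7 = (267 - 16^2)/1 = 11/1 = 11: (m_7, d_7) = (m_1, d_1) = (16, 11), so from here the quotients repeat a_1, ..., a_6; the period length is 6.
Hence the expansion of sqrt(267) is a_0 = 16 followed by the repeating block 2, 1, 15, 1, 2, 32 (period 6).

[16; (2, 1, 15, 1, 2, 32)]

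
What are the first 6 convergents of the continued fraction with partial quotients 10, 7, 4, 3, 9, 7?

Using the convergent recurrence p_i = a_i*p_{i-1} + p_{i-2}, q_i = a_i*q_{i-1} + q_{i-2} with p_{-2}=0, p_{-1}=1, q_{-2}=1, q_{-1}=0:
  i=0: a_0=10, p_0 = 10*1 + 0 = 10, q_0 = 10*0 + 1 = 1.
  i=1: a_1=7, p_1 = 7*10 + 1 = 71, q_1 = 7*1 + 0 = 7.
  i=2: a_2=4, p_2 = 4*71 + 10 = 294, q_2 = 4*7 + 1 = 29.
  i=3: a_3=3, p_3 = 3*294 + 71 = 953, q_3 = 3*29 + 7 = 94.
  i=4: a_4=9, p_4 = 9*953 + 294 = 8871, q_4 = 9*94 + 29 = 875.
  i=5: a_5=7, p_5 = 7*8871 + 953 = 63050, q_5 = 7*875 + 94 = 6219.

10/1, 71/7, 294/29, 953/94, 8871/875, 63050/6219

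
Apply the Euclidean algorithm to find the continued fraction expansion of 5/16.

[0; 3, 5]

Run the Euclidean algorithm on 5 and 16; the successive quotients are the partial quotients a_0, a_1, ... (each step inverts the fractional part left over by the previous one):
  5 = 0*16 + 5, so a_0 = 0.
  16 = 3*5 + 1, so a_1 = 3.
  5 = 5*1 + 0, so a_2 = 5.
The remainder reaches 0 after 3 divisions, so the expansion has 3 partial quotients, read off in order.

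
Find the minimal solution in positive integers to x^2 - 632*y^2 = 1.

(x, y) = (7743, 308)

First expand sqrt(632) as a continued fraction. With x_i = (sqrt(632) + m_i)/d_i and (m_0, d_0) = (0, 1): a_0 = floor(sqrt(632)) = 25, since 25^2 = 625 <= 632 < 676 = 26^2.
Iterate m_{i+1} = d_i*a_i - m_i, d_{i+1} = (632 - m_{i+1}^2)/d_i, a_{i+1} = floor((a_0 + m_{i+1})/d_{i+1}):
  m_1 = 1*25 - 0 = 25, d_1 = (632 - 25^2)/1 = 7/1 = 7, a_1 = floor((25 + 25)/7) = 7.
  m_2 = 7*7 - 25 = 24, d_2 = (632 - 24^2)/7 = 56/7 = 8, a_2 = floor((25 + 24)/8) = 6.
  m_3 = 8*6 - 24 = 24, d_3 = (632 - 24^2)/8 = 56/8 = 7, a_3 = floor((25 + 24)/7) = 7.
  m_4 = 7*7 - 24 = 25, d_4 = (632 - 25^2)/7 = 7/7 = 1, a_4 = floor((25 + 25)/1) = 50.
  m_5 = 1*50 - 25 = 25, d_5 = (632 - 25^2)/1 = 7/1 = 7: (m_5, d_5) = (m_1, d_1) = (25, 7), so from here the quotients repeat a_1, ..., a_4; the period length is 4.
So sqrt(632) = [25; (7, 6, 7, 50)] with period length k = 4.
k is even, so the fundamental solution of x^2 - 632y^2 = 1 is (p_{k-1}, q_{k-1}) = (p_3, q_3); compute convergents through index 3.
Convergents (p_i = a_i*p_{i-1} + p_{i-2}, q_i = a_i*q_{i-1} + q_{i-2} with p_{-2}=0, p_{-1}=1, q_{-2}=1, q_{-1}=0):
  i=0: a_0=25, p_0 = 25*1 + 0 = 25, q_0 = 25*0 + 1 = 1.
  i=1: a_1=7, p_1 = 7*25 + 1 = 176, q_1 = 7*1 + 0 = 7.
  i=2: a_2=6, p_2 = 6*176 + 25 = 1081, q_2 = 6*7 + 1 = 43.
  i=3: a_3=7, p_3 = 7*1081 + 176 = 7743, q_3 = 7*43 + 7 = 308.
Check: 7743^2 - 632*308^2 = 59954049 - 59954048 = 1, so (x, y) = (7743, 308) solves the equation, and by the theorem it is the least positive solution.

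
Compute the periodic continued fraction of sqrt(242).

[15; (1, 1, 3, 1, 14, 1, 3, 1, 1, 30)]

Write x_i = (sqrt(242) + m_i)/d_i with (m_0, d_0) = (0, 1). a_0 = floor(sqrt(242)) = 15, since 15^2 = 225 <= 242 < 256 = 16^2.
Iterate m_{i+1} = d_i*a_i - m_i, d_{i+1} = (242 - m_{i+1}^2)/d_i, a_{i+1} = floor((a_0 + m_{i+1})/d_{i+1}):
  m_1 = 1*15 - 0 = 15, d_1 = (242 - 15^2)/1 = 17/1 = 17, a_1 = floor((15 + 15)/17) = 1.
  m_2 = 17*1 - 15 = 2, d_2 = (242 - 2^2)/17 = 238/17 = 14, a_2 = floor((15 + 2)/14) = 1.
  m_3 = 14*1 - 2 = 12, d_3 = (242 - 12^2)/14 = 98/14 = 7, a_3 = floor((15 + 12)/7) = 3.
  m_4 = 7*3 - 12 = 9, d_4 = (242 - 9^2)/7 = 161/7 = 23, a_4 = floor((15 + 9)/23) = 1.
  m_5 = 23*1 - 9 = 14, d_5 = (242 - 14^2)/23 = 46/23 = 2, a_5 = floor((15 + 14)/2) = 14.
  m_6 = 2*14 - 14 = 14, d_6 = (242 - 14^2)/2 = 46/2 = 23, a_6 = floor((15 + 14)/23) = 1.
  m_7 = 23*1 - 14 = 9, d_7 = (242 - 9^2)/23 = 161/23 = 7, a_7 = floor((15 + 9)/7) = 3.
  m_8 = 7*3 - 9 = 12, d_8 = (242 - 12^2)/7 = 98/7 = 14, a_8 = floor((15 + 12)/14) = 1.
  m_9 = 14*1 - 12 = 2, d_9 = (242 - 2^2)/14 = 238/14 = 17, a_9 = floor((15 + 2)/17) = 1.
  m_10 = 17*1 - 2 = 15, d_10 = (242 - 15^2)/17 = 17/17 = 1, a_10 = floor((15 + 15)/1) = 30.
  m_11 = 1*30 - 15 = 15, d_11 = (242 - 15^2)/1 = 17/1 = 17: (m_11, d_11) = (m_1, d_1) = (15, 17), so from here the quotients repeat a_1, ..., a_10; the period length is 10.
Hence the expansion of sqrt(242) is a_0 = 15 followed by the repeating block 1, 1, 3, 1, 14, 1, 3, 1, 1, 30 (period 10).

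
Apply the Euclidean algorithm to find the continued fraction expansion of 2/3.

Run the Euclidean algorithm on 2 and 3; the successive quotients are the partial quotients a_0, a_1, ... (each step inverts the fractional part left over by the previous one):
  2 = 0*3 + 2, so a_0 = 0.
  3 = 1*2 + 1, so a_1 = 1.
  2 = 2*1 + 0, so a_2 = 2.
The remainder reaches 0 after 3 divisions, so the expansion has 3 partial quotients, read off in order.

[0; 1, 2]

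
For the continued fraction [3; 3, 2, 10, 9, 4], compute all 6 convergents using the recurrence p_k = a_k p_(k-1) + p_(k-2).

Using the convergent recurrence p_i = a_i*p_{i-1} + p_{i-2}, q_i = a_i*q_{i-1} + q_{i-2} with p_{-2}=0, p_{-1}=1, q_{-2}=1, q_{-1}=0:
  i=0: a_0=3, p_0 = 3*1 + 0 = 3, q_0 = 3*0 + 1 = 1.
  i=1: a_1=3, p_1 = 3*3 + 1 = 10, q_1 = 3*1 + 0 = 3.
  i=2: a_2=2, p_2 = 2*10 + 3 = 23, q_2 = 2*3 + 1 = 7.
  i=3: a_3=10, p_3 = 10*23 + 10 = 240, q_3 = 10*7 + 3 = 73.
  i=4: a_4=9, p_4 = 9*240 + 23 = 2183, q_4 = 9*73 + 7 = 664.
  i=5: a_5=4, p_5 = 4*2183 + 240 = 8972, q_5 = 4*664 + 73 = 2729.

3/1, 10/3, 23/7, 240/73, 2183/664, 8972/2729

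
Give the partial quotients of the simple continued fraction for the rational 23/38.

[0; 1, 1, 1, 1, 7]

Run the Euclidean algorithm on 23 and 38; the successive quotients are the partial quotients a_0, a_1, ... (each step inverts the fractional part left over by the previous one):
  23 = 0*38 + 23, so a_0 = 0.
  38 = 1*23 + 15, so a_1 = 1.
  23 = 1*15 + 8, so a_2 = 1.
  15 = 1*8 + 7, so a_3 = 1.
  8 = 1*7 + 1, so a_4 = 1.
  7 = 7*1 + 0, so a_5 = 7.
The remainder reaches 0 after 6 divisions, so the expansion has 6 partial quotients, read off in order.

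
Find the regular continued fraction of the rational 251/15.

[16; 1, 2, 1, 3]

Run the Euclidean algorithm on 251 and 15; the successive quotients are the partial quotients a_0, a_1, ... (each step inverts the fractional part left over by the previous one):
  251 = 16*15 + 11, so a_0 = 16.
  15 = 1*11 + 4, so a_1 = 1.
  11 = 2*4 + 3, so a_2 = 2.
  4 = 1*3 + 1, so a_3 = 1.
  3 = 3*1 + 0, so a_4 = 3.
The remainder reaches 0 after 5 divisions, so the expansion has 5 partial quotients, read off in order.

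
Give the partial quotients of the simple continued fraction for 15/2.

Run the Euclidean algorithm on 15 and 2; the successive quotients are the partial quotients a_0, a_1, ... (each step inverts the fractional part left over by the previous one):
  15 = 7*2 + 1, so a_0 = 7.
  2 = 2*1 + 0, so a_1 = 2.
The remainder reaches 0 after 2 divisions, so the expansion has 2 partial quotients, read off in order.

[7; 2]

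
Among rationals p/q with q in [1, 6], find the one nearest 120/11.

Expand x = 120/11 as a continued fraction with the Euclidean algorithm:
  120 = 10*11 + 10, so a_0 = 10.
  11 = 1*10 + 1, so a_1 = 1.
  10 = 10*1 + 0, so a_2 = 10.
so x = [10; 1, 10].
Convergents (p_i = a_i*p_{i-1} + p_{i-2}, q_i = a_i*q_{i-1} + q_{i-2} with p_{-2}=0, p_{-1}=1, q_{-2}=1, q_{-1}=0), until the denominator exceeds 6:
  i=0: a_0=10, p_0 = 10*1 + 0 = 10, q_0 = 10*0 + 1 = 1.
  i=1: a_1=1, p_1 = 1*10 + 1 = 11, q_1 = 1*1 + 0 = 1.
  i=2: a_2=10, p_2 = 10*11 + 10 = 120, q_2 = 10*1 + 1 = 11.
q_2 = 11 > 6, so the last convergent with denominator <= 6 is p_1/q_1 = 11/1.
The closest fraction with denominator <= 6 is either p_1/q_1 or the intermediate fraction (k*p_1 + p_0)/(k*q_1 + q_0) with the largest k >= 1 whose denominator stays <= 6; these approach x as k grows, and every other convergent or intermediate fraction in range is farther away.
Largest k: floor((6 - q_0)/q_1) = floor((6 - 1)/1) = 5.
That gives (5*11 + 10)/(5*1 + 1) = 65/6.
Compare the errors: |x - 11/1| = |120*1 - 11*11|/(11*1) = 1/11, and |x - 65/6| = |120*6 - 65*11|/(11*6) = 5/66.
Cross-multiplying, 5*11 = 55 < 66 = 1*66, so 5/66 is smaller: the intermediate fraction 65/6 is closer to x than 11/1.

65/6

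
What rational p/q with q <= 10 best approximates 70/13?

43/8

Expand x = 70/13 as a continued fraction with the Euclidean algorithm:
  70 = 5*13 + 5, so a_0 = 5.
  13 = 2*5 + 3, so a_1 = 2.
  5 = 1*3 + 2, so a_2 = 1.
  3 = 1*2 + 1, so a_3 = 1.
  2 = 2*1 + 0, so a_4 = 2.
so x = [5; 2, 1, 1, 2].
Convergents (p_i = a_i*p_{i-1} + p_{i-2}, q_i = a_i*q_{i-1} + q_{i-2} with p_{-2}=0, p_{-1}=1, q_{-2}=1, q_{-1}=0), until the denominator exceeds 10:
  i=0: a_0=5, p_0 = 5*1 + 0 = 5, q_0 = 5*0 + 1 = 1.
  i=1: a_1=2, p_1 = 2*5 + 1 = 11, q_1 = 2*1 + 0 = 2.
  i=2: a_2=1, p_2 = 1*11 + 5 = 16, q_2 = 1*2 + 1 = 3.
  i=3: a_3=1, p_3 = 1*16 + 11 = 27, q_3 = 1*3 + 2 = 5.
  i=4: a_4=2, p_4 = 2*27 + 16 = 70, q_4 = 2*5 + 3 = 13.
q_4 = 13 > 10, so the last convergent with denominator <= 10 is p_3/q_3 = 27/5.
The closest fraction with denominator <= 10 is either p_3/q_3 or the intermediate fraction (k*p_3 + p_2)/(k*q_3 + q_2) with the largest k >= 1 whose denominator stays <= 10; these approach x as k grows, and every other convergent or intermediate fraction in range is farther away.
Largest k: floor((10 - q_2)/q_3) = floor((10 - 3)/5) = 1.
That gives (1*27 + 16)/(1*5 + 3) = 43/8.
Compare the errors: |x - 27/5| = |70*5 - 27*13|/(13*5) = 1/65, and |x - 43/8| = |70*8 - 43*13|/(13*8) = 1/104.
Cross-multiplying, 1*65 = 65 < 104 = 1*104, so 1/104 is smaller: the intermediate fraction 43/8 is closer to x than 27/5.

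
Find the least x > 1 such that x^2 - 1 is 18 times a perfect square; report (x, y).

First expand sqrt(18) as a continued fraction. With x_i = (sqrt(18) + m_i)/d_i and (m_0, d_0) = (0, 1): a_0 = floor(sqrt(18)) = 4, since 4^2 = 16 <= 18 < 25 = 5^2.
Iterate m_{i+1} = d_i*a_i - m_i, d_{i+1} = (18 - m_{i+1}^2)/d_i, a_{i+1} = floor((a_0 + m_{i+1})/d_{i+1}):
  m_1 = 1*4 - 0 = 4, d_1 = (18 - 4^2)/1 = 2/1 = 2, a_1 = floor((4 + 4)/2) = 4.
  m_2 = 2*4 - 4 = 4, d_2 = (18 - 4^2)/2 = 2/2 = 1, a_2 = floor((4 + 4)/1) = 8.
  m_3 = 1*8 - 4 = 4, d_3 = (18 - 4^2)/1 = 2/1 = 2: (m_3, d_3) = (m_1, d_1) = (4, 2), so from here the quotients repeat a_1, a_2; the period length is 2.
So sqrt(18) = [4; (4, 8)] with period length k = 2.
k is even, so the fundamental solution of x^2 - 18y^2 = 1 is (p_{k-1}, q_{k-1}) = (p_1, q_1); compute convergents through index 1.
Convergents (p_i = a_i*p_{i-1} + p_{i-2}, q_i = a_i*q_{i-1} + q_{i-2} with p_{-2}=0, p_{-1}=1, q_{-2}=1, q_{-1}=0):
  i=0: a_0=4, p_0 = 4*1 + 0 = 4, q_0 = 4*0 + 1 = 1.
  i=1: a_1=4, p_1 = 4*4 + 1 = 17, q_1 = 4*1 + 0 = 4.
Check: 17^2 - 18*4^2 = 289 - 288 = 1, so (x, y) = (17, 4) solves the equation, and by the theorem it is the least positive solution.

(x, y) = (17, 4)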